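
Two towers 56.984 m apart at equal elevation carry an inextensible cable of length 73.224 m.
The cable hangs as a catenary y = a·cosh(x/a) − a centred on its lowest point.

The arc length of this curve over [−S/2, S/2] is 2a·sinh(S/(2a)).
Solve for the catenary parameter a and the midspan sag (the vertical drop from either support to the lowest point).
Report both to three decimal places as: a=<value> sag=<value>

a=22.665 sag=20.395

seed: a₀ = √(S³/(24(L−S))) = √(56.984³/(24·16.240)) = 21.788672
iter 1: u=1.307652  f(a)=+1.446e+00  f'(a)=-1.762e+00  a ← 21.788672 − (+1.446e+00/-1.762e+00) = 22.609706
iter 2: u=1.260167  f(a)=+8.577e-02  f'(a)=-1.558e+00  a ← 22.609706 − (+8.577e-02/-1.558e+00) = 22.664746
iter 3: u=1.257107  f(a)=+3.437e-04  f'(a)=-1.546e+00  a ← 22.664746 − (+3.437e-04/-1.546e+00) = 22.664969
iter 4: u=1.257094  f(a)=+5.568e-09  f'(a)=-1.546e+00  a ← 22.664969 − (+5.568e-09/-1.546e+00) = 22.664969
iter 5: u=1.257094  f(a)=+0.000e+00  f'(a)=-1.546e+00  a ← 22.664969 − (+0.000e+00/-1.546e+00) = 22.664969
converged: |Δa| < 1e-12 after 5 iterations
sag = a·(cosh(S/(2a)) − 1) = 22.664969·(cosh(1.257094) − 1) = 20.394750
T_max/T_min = cosh(S/(2a)) = 1.899836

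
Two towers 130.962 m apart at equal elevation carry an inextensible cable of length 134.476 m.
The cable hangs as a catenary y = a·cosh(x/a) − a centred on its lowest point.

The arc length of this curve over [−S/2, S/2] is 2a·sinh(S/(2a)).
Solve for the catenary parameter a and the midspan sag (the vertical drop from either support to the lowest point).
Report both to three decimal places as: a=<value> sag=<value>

seed: a₀ = √(S³/(24(L−S))) = √(130.962³/(24·3.514)) = 163.196729
iter 1: u=0.401240  f(a)=+2.840e-02  f'(a)=-4.376e-02  a ← 163.196729 − (+2.840e-02/-4.376e-02) = 163.845585
iter 2: u=0.399651  f(a)=+1.702e-04  f'(a)=-4.324e-02  a ← 163.845585 − (+1.702e-04/-4.324e-02) = 163.849522
iter 3: u=0.399641  f(a)=+6.201e-09  f'(a)=-4.324e-02  a ← 163.849522 − (+6.201e-09/-4.324e-02) = 163.849522
iter 4: u=0.399641  f(a)=-2.842e-14  f'(a)=-4.324e-02  a ← 163.849522 − (-2.842e-14/-4.324e-02) = 163.849522
converged: |Δa| < 1e-12 after 4 iterations
sag = a·(cosh(S/(2a)) − 1) = 163.849522·(cosh(0.399641) − 1) = 13.259525
T_max/T_min = cosh(S/(2a)) = 1.080925

a=163.850 sag=13.260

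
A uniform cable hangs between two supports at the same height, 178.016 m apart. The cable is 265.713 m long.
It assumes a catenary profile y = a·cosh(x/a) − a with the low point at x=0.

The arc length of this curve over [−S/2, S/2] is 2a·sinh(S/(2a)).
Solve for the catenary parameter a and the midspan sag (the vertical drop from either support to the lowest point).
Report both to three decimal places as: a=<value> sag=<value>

seed: a₀ = √(S³/(24(L−S))) = √(178.016³/(24·87.697)) = 51.771479
iter 1: u=1.719248  f(a)=+1.391e+01  f'(a)=-4.501e+00  a ← 51.771479 − (+1.391e+01/-4.501e+00) = 54.862262
iter 2: u=1.622390  f(a)=+1.343e+00  f'(a)=-3.670e+00  a ← 54.862262 − (+1.343e+00/-3.670e+00) = 55.228217
iter 3: u=1.611640  f(a)=+1.547e-02  f'(a)=-3.586e+00  a ← 55.228217 − (+1.547e-02/-3.586e+00) = 55.232533
iter 4: u=1.611514  f(a)=+2.107e-06  f'(a)=-3.585e+00  a ← 55.232533 − (+2.107e-06/-3.585e+00) = 55.232533
iter 5: u=1.611514  f(a)=+5.684e-14  f'(a)=-3.585e+00  a ← 55.232533 − (+5.684e-14/-3.585e+00) = 55.232533
converged: |Δa| < 1e-12 after 5 iterations
sag = a·(cosh(S/(2a)) − 1) = 55.232533·(cosh(1.611514) − 1) = 88.647564
T_max/T_min = cosh(S/(2a)) = 2.604988

a=55.233 sag=88.648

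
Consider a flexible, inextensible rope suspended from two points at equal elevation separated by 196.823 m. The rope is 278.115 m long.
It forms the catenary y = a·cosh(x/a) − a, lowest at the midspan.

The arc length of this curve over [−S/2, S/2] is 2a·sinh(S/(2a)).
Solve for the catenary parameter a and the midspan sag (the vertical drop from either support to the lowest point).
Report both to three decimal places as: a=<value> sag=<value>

seed: a₀ = √(S³/(24(L−S))) = √(196.823³/(24·81.292)) = 62.515001
iter 1: u=1.574206  f(a)=+1.069e+01  f'(a)=-3.305e+00  a ← 62.515001 − (+1.069e+01/-3.305e+00) = 65.748891
iter 2: u=1.496778  f(a)=+8.853e-01  f'(a)=-2.778e+00  a ← 65.748891 − (+8.853e-01/-2.778e+00) = 66.067565
iter 3: u=1.489558  f(a)=+7.287e-03  f'(a)=-2.733e+00  a ← 66.067565 − (+7.287e-03/-2.733e+00) = 66.070232
iter 4: u=1.489498  f(a)=+5.027e-07  f'(a)=-2.732e+00  a ← 66.070232 − (+5.027e-07/-2.732e+00) = 66.070232
iter 5: u=1.489498  f(a)=+5.684e-14  f'(a)=-2.732e+00  a ← 66.070232 − (+5.684e-14/-2.732e+00) = 66.070232
converged: |Δa| < 1e-12 after 5 iterations
sag = a·(cosh(S/(2a)) − 1) = 66.070232·(cosh(1.489498) − 1) = 87.885163
T_max/T_min = cosh(S/(2a)) = 2.330178

a=66.070 sag=87.885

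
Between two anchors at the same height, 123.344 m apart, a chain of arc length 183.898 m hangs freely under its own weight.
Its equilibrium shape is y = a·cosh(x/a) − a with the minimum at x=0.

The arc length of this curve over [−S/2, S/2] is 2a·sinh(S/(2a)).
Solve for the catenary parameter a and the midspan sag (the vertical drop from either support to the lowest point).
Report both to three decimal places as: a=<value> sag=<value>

seed: a₀ = √(S³/(24(L−S))) = √(123.344³/(24·60.554)) = 35.933540
iter 1: u=1.716280  f(a)=+9.570e+00  f'(a)=-4.473e+00  a ← 35.933540 − (+9.570e+00/-4.473e+00) = 38.072882
iter 2: u=1.619841  f(a)=+9.213e-01  f'(a)=-3.650e+00  a ← 38.072882 − (+9.213e-01/-3.650e+00) = 38.325275
iter 3: u=1.609173  f(a)=+1.054e-02  f'(a)=-3.567e+00  a ← 38.325275 − (+1.054e-02/-3.567e+00) = 38.328231
iter 4: u=1.609049  f(a)=+1.417e-06  f'(a)=-3.566e+00  a ← 38.328231 − (+1.417e-06/-3.566e+00) = 38.328231
iter 5: u=1.609049  f(a)=+2.842e-14  f'(a)=-3.566e+00  a ← 38.328231 − (+2.842e-14/-3.566e+00) = 38.328231
converged: |Δa| < 1e-12 after 5 iterations
sag = a·(cosh(S/(2a)) − 1) = 38.328231·(cosh(1.609049) − 1) = 61.289397
T_max/T_min = cosh(S/(2a)) = 2.599067

a=38.328 sag=61.289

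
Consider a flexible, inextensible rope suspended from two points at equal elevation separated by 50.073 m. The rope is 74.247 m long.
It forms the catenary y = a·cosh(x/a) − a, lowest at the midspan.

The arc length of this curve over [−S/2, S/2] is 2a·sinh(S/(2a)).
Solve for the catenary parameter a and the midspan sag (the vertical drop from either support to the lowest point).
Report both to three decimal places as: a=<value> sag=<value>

a=15.676 sag=24.622

seed: a₀ = √(S³/(24(L−S))) = √(50.073³/(24·24.174)) = 14.710436
iter 1: u=1.701955  f(a)=+3.753e+00  f'(a)=-4.343e+00  a ← 14.710436 − (+3.753e+00/-4.343e+00) = 15.574574
iter 2: u=1.607524  f(a)=+3.561e-01  f'(a)=-3.554e+00  a ← 15.574574 − (+3.561e-01/-3.554e+00) = 15.674757
iter 3: u=1.597250  f(a)=+3.948e-03  f'(a)=-3.476e+00  a ← 15.674757 − (+3.948e-03/-3.476e+00) = 15.675893
iter 4: u=1.597134  f(a)=+4.973e-07  f'(a)=-3.475e+00  a ← 15.675893 − (+4.973e-07/-3.475e+00) = 15.675893
iter 5: u=1.597134  f(a)=+1.421e-14  f'(a)=-3.475e+00  a ← 15.675893 − (+1.421e-14/-3.475e+00) = 15.675893
converged: |Δa| < 1e-12 after 5 iterations
sag = a·(cosh(S/(2a)) − 1) = 15.675893·(cosh(1.597134) − 1) = 24.621599
T_max/T_min = cosh(S/(2a)) = 2.570666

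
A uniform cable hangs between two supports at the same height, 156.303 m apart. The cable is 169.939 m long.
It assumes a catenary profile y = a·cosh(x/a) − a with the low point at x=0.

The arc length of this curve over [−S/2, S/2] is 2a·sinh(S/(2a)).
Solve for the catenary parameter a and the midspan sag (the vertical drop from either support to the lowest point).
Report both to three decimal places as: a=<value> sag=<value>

seed: a₀ = √(S³/(24(L−S))) = √(156.303³/(24·13.636)) = 108.019423
iter 1: u=0.723495  f(a)=+3.614e-01  f'(a)=-2.659e-01  a ← 108.019423 − (+3.614e-01/-2.659e-01) = 109.378254
iter 2: u=0.714507  f(a)=+6.932e-03  f'(a)=-2.558e-01  a ← 109.378254 − (+6.932e-03/-2.558e-01) = 109.405351
iter 3: u=0.714330  f(a)=+2.661e-06  f'(a)=-2.556e-01  a ← 109.405351 − (+2.661e-06/-2.556e-01) = 109.405361
iter 4: u=0.714330  f(a)=+3.979e-13  f'(a)=-2.556e-01  a ← 109.405361 − (+3.979e-13/-2.556e-01) = 109.405361
converged: |Δa| < 1e-12 after 4 iterations
sag = a·(cosh(S/(2a)) − 1) = 109.405361·(cosh(0.714330) − 1) = 29.120265
T_max/T_min = cosh(S/(2a)) = 1.266169

a=109.405 sag=29.120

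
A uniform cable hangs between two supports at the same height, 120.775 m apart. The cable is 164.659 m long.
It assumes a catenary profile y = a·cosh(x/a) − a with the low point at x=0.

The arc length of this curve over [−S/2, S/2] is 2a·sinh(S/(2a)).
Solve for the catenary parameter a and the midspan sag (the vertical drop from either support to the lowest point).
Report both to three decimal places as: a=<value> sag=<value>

seed: a₀ = √(S³/(24(L−S))) = √(120.775³/(24·43.884)) = 40.898450
iter 1: u=1.476523  f(a)=+5.040e+00  f'(a)=-2.652e+00  a ← 40.898450 − (+5.040e+00/-2.652e+00) = 42.798902
iter 2: u=1.410959  f(a)=+3.726e-01  f'(a)=-2.273e+00  a ← 42.798902 − (+3.726e-01/-2.273e+00) = 42.962812
iter 3: u=1.405576  f(a)=+2.395e-03  f'(a)=-2.244e+00  a ← 42.962812 − (+2.395e-03/-2.244e+00) = 42.963880
iter 4: u=1.405541  f(a)=+1.004e-07  f'(a)=-2.244e+00  a ← 42.963880 − (+1.004e-07/-2.244e+00) = 42.963880
iter 5: u=1.405541  f(a)=+0.000e+00  f'(a)=-2.244e+00  a ← 42.963880 − (+0.000e+00/-2.244e+00) = 42.963880
converged: |Δa| < 1e-12 after 5 iterations
sag = a·(cosh(S/(2a)) − 1) = 42.963880·(cosh(1.405541) − 1) = 49.901838
T_max/T_min = cosh(S/(2a)) = 2.161484

a=42.964 sag=49.902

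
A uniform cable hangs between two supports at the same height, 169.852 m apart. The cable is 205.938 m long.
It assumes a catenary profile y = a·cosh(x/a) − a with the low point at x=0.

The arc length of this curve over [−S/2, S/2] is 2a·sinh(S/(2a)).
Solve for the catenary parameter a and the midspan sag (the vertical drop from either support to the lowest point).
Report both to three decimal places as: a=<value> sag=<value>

a=77.508 sag=51.372

seed: a₀ = √(S³/(24(L−S))) = √(169.852³/(24·36.086)) = 75.219597
iter 1: u=1.129041  f(a)=+2.371e+00  f'(a)=-1.087e+00  a ← 75.219597 − (+2.371e+00/-1.087e+00) = 77.399893
iter 2: u=1.097237  f(a)=+1.070e-01  f'(a)=-9.914e-01  a ← 77.399893 − (+1.070e-01/-9.914e-01) = 77.507824
iter 3: u=1.095709  f(a)=+2.407e-04  f'(a)=-9.869e-01  a ← 77.507824 − (+2.407e-04/-9.869e-01) = 77.508068
iter 4: u=1.095705  f(a)=+1.224e-09  f'(a)=-9.869e-01  a ← 77.508068 − (+1.224e-09/-9.869e-01) = 77.508068
iter 5: u=1.095705  f(a)=+0.000e+00  f'(a)=-9.869e-01  a ← 77.508068 − (+0.000e+00/-9.869e-01) = 77.508068
converged: |Δa| < 1e-12 after 5 iterations
sag = a·(cosh(S/(2a)) − 1) = 77.508068·(cosh(1.095705) − 1) = 51.372169
T_max/T_min = cosh(S/(2a)) = 1.662798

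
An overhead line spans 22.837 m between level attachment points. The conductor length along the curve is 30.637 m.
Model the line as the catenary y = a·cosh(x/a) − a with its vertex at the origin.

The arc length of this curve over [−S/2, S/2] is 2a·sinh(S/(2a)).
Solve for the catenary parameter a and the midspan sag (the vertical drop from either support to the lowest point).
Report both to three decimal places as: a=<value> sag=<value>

seed: a₀ = √(S³/(24(L−S))) = √(22.837³/(24·7.800)) = 7.976377
iter 1: u=1.431540  f(a)=+8.394e-01  f'(a)=-2.387e+00  a ← 7.976377 − (+8.394e-01/-2.387e+00) = 8.328007
iter 2: u=1.371096  f(a)=+5.869e-02  f'(a)=-2.064e+00  a ← 8.328007 − (+5.869e-02/-2.064e+00) = 8.356446
iter 3: u=1.366430  f(a)=+3.347e-04  f'(a)=-2.040e+00  a ← 8.356446 − (+3.347e-04/-2.040e+00) = 8.356610
iter 4: u=1.366403  f(a)=+1.102e-08  f'(a)=-2.040e+00  a ← 8.356610 − (+1.102e-08/-2.040e+00) = 8.356610
iter 5: u=1.366403  f(a)=+3.553e-15  f'(a)=-2.040e+00  a ← 8.356610 − (+3.553e-15/-2.040e+00) = 8.356610
converged: |Δa| < 1e-12 after 5 iterations
sag = a·(cosh(S/(2a)) − 1) = 8.356610·(cosh(1.366403) − 1) = 9.093014
T_max/T_min = cosh(S/(2a)) = 2.088122

a=8.357 sag=9.093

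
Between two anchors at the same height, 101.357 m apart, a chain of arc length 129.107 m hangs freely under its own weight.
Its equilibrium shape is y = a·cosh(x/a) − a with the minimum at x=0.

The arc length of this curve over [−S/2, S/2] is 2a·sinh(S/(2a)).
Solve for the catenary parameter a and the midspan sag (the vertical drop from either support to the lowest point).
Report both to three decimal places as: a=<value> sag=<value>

seed: a₀ = √(S³/(24(L−S))) = √(101.357³/(24·27.750)) = 39.540623
iter 1: u=1.281682  f(a)=+2.370e+00  f'(a)=-1.648e+00  a ← 39.540623 − (+2.370e+00/-1.648e+00) = 40.978892
iter 2: u=1.236698  f(a)=+1.355e-01  f'(a)=-1.465e+00  a ← 40.978892 − (+1.355e-01/-1.465e+00) = 41.071390
iter 3: u=1.233912  f(a)=+5.019e-04  f'(a)=-1.454e+00  a ← 41.071390 − (+5.019e-04/-1.454e+00) = 41.071735
iter 4: u=1.233902  f(a)=+6.943e-09  f'(a)=-1.454e+00  a ← 41.071735 − (+6.943e-09/-1.454e+00) = 41.071735
iter 5: u=1.233902  f(a)=-2.842e-14  f'(a)=-1.454e+00  a ← 41.071735 − (-2.842e-14/-1.454e+00) = 41.071735
converged: |Δa| < 1e-12 after 5 iterations
sag = a·(cosh(S/(2a)) − 1) = 41.071735·(cosh(1.233902) − 1) = 35.439975
T_max/T_min = cosh(S/(2a)) = 1.862880

a=41.072 sag=35.440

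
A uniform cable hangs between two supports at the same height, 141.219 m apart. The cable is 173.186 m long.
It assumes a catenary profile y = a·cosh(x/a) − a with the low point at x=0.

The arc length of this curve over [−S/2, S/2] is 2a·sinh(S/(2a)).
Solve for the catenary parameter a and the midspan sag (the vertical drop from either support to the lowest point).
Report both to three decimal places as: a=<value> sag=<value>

seed: a₀ = √(S³/(24(L−S))) = √(141.219³/(24·31.967)) = 60.587514
iter 1: u=1.165413  f(a)=+2.242e+00  f'(a)=-1.206e+00  a ← 60.587514 − (+2.242e+00/-1.206e+00) = 62.447373
iter 2: u=1.130704  f(a)=+1.074e-01  f'(a)=-1.093e+00  a ← 62.447373 − (+1.074e-01/-1.093e+00) = 62.545657
iter 3: u=1.128927  f(a)=+2.738e-04  f'(a)=-1.087e+00  a ← 62.545657 − (+2.738e-04/-1.087e+00) = 62.545909
iter 4: u=1.128923  f(a)=+1.789e-09  f'(a)=-1.087e+00  a ← 62.545909 − (+1.789e-09/-1.087e+00) = 62.545909
iter 5: u=1.128923  f(a)=-2.842e-14  f'(a)=-1.087e+00  a ← 62.545909 − (-2.842e-14/-1.087e+00) = 62.545909
converged: |Δa| < 1e-12 after 5 iterations
sag = a·(cosh(S/(2a)) − 1) = 62.545909·(cosh(1.128923) − 1) = 44.273276
T_max/T_min = cosh(S/(2a)) = 1.707852

a=62.546 sag=44.273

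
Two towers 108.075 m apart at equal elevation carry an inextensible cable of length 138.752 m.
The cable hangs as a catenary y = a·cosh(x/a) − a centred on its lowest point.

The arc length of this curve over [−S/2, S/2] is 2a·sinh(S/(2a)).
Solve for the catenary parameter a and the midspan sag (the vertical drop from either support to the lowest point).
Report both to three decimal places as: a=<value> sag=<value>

seed: a₀ = √(S³/(24(L−S))) = √(108.075³/(24·30.677)) = 41.407194
iter 1: u=1.305027  f(a)=+2.721e+00  f'(a)=-1.750e+00  a ← 41.407194 − (+2.721e+00/-1.750e+00) = 42.961990
iter 2: u=1.257798  f(a)=+1.608e-01  f'(a)=-1.549e+00  a ← 42.961990 − (+1.608e-01/-1.549e+00) = 43.065788
iter 3: u=1.254766  f(a)=+6.391e-04  f'(a)=-1.536e+00  a ← 43.065788 − (+6.391e-04/-1.536e+00) = 43.066204
iter 4: u=1.254754  f(a)=+1.019e-08  f'(a)=-1.536e+00  a ← 43.066204 − (+1.019e-08/-1.536e+00) = 43.066204
iter 5: u=1.254754  f(a)=+0.000e+00  f'(a)=-1.536e+00  a ← 43.066204 − (+0.000e+00/-1.536e+00) = 43.066204
converged: |Δa| < 1e-12 after 5 iterations
sag = a·(cosh(S/(2a)) − 1) = 43.066204·(cosh(1.254754) − 1) = 38.589949
T_max/T_min = cosh(S/(2a)) = 1.896061

a=43.066 sag=38.590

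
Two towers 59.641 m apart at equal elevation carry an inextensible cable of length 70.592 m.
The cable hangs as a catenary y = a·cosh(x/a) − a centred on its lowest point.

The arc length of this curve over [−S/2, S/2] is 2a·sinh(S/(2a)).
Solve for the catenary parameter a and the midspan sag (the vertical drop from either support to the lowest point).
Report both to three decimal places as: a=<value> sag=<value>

seed: a₀ = √(S³/(24(L−S))) = √(59.641³/(24·10.951)) = 28.410892
iter 1: u=1.049615  f(a)=+6.193e-01  f'(a)=-8.592e-01  a ← 28.410892 − (+6.193e-01/-8.592e-01) = 29.131642
iter 2: u=1.023646  f(a)=+2.435e-02  f'(a)=-7.929e-01  a ← 29.131642 − (+2.435e-02/-7.929e-01) = 29.162353
iter 3: u=1.022568  f(a)=+4.105e-05  f'(a)=-7.902e-01  a ← 29.162353 − (+4.105e-05/-7.902e-01) = 29.162404
iter 4: u=1.022567  f(a)=+1.171e-10  f'(a)=-7.902e-01  a ← 29.162404 − (+1.171e-10/-7.902e-01) = 29.162404
iter 5: u=1.022567  f(a)=+0.000e+00  f'(a)=-7.902e-01  a ← 29.162404 − (+0.000e+00/-7.902e-01) = 29.162404
converged: |Δa| < 1e-12 after 5 iterations
sag = a·(cosh(S/(2a)) − 1) = 29.162404·(cosh(1.022567) − 1) = 16.622456
T_max/T_min = cosh(S/(2a)) = 1.569996

a=29.162 sag=16.622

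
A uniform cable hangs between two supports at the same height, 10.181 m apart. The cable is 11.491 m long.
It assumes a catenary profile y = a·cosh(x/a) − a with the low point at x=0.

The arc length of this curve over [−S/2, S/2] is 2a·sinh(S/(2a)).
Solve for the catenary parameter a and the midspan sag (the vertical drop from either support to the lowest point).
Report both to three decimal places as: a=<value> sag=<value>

a=5.902 sag=2.335

seed: a₀ = √(S³/(24(L−S))) = √(10.181³/(24·1.310)) = 5.793545
iter 1: u=0.878650  f(a)=+5.151e-02  f'(a)=-4.881e-01  a ← 5.793545 − (+5.151e-02/-4.881e-01) = 5.899067
iter 2: u=0.862933  f(a)=+1.441e-03  f'(a)=-4.612e-01  a ← 5.899067 − (+1.441e-03/-4.612e-01) = 5.902192
iter 3: u=0.862476  f(a)=+1.200e-06  f'(a)=-4.604e-01  a ← 5.902192 − (+1.200e-06/-4.604e-01) = 5.902195
iter 4: u=0.862476  f(a)=+8.331e-13  f'(a)=-4.604e-01  a ← 5.902195 − (+8.331e-13/-4.604e-01) = 5.902195
converged: |Δa| < 1e-12 after 4 iterations
sag = a·(cosh(S/(2a)) − 1) = 5.902195·(cosh(0.862476) − 1) = 2.334714
T_max/T_min = cosh(S/(2a)) = 1.395567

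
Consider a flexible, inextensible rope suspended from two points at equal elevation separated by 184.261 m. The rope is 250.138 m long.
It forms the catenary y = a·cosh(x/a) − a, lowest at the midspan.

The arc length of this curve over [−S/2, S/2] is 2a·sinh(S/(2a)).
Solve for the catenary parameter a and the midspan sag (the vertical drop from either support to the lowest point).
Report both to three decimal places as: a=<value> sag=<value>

seed: a₀ = √(S³/(24(L−S))) = √(184.261³/(24·65.877)) = 62.903905
iter 1: u=1.464623  f(a)=+7.438e+00  f'(a)=-2.580e+00  a ← 62.903905 − (+7.438e+00/-2.580e+00) = 65.787063
iter 2: u=1.400435  f(a)=+5.419e-01  f'(a)=-2.216e+00  a ← 65.787063 − (+5.419e-01/-2.216e+00) = 66.031582
iter 3: u=1.395249  f(a)=+3.377e-03  f'(a)=-2.189e+00  a ← 66.031582 − (+3.377e-03/-2.189e+00) = 66.033125
iter 4: u=1.395216  f(a)=+1.329e-07  f'(a)=-2.189e+00  a ← 66.033125 − (+1.329e-07/-2.189e+00) = 66.033125
iter 5: u=1.395216  f(a)=-5.684e-14  f'(a)=-2.189e+00  a ← 66.033125 − (-5.684e-14/-2.189e+00) = 66.033125
converged: |Δa| < 1e-12 after 5 iterations
sag = a·(cosh(S/(2a)) − 1) = 66.033125·(cosh(1.395216) − 1) = 75.397524
T_max/T_min = cosh(S/(2a)) = 2.141814

a=66.033 sag=75.398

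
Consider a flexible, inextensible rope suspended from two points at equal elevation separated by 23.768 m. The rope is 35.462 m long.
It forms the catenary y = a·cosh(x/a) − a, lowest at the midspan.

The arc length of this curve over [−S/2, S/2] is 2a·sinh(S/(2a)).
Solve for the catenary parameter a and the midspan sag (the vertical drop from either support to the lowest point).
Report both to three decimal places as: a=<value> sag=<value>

seed: a₀ = √(S³/(24(L−S))) = √(23.768³/(24·11.694)) = 6.916745
iter 1: u=1.718149  f(a)=+1.852e+00  f'(a)=-4.491e+00  a ← 6.916745 − (+1.852e+00/-4.491e+00) = 7.329258
iter 2: u=1.621447  f(a)=+1.787e-01  f'(a)=-3.663e+00  a ← 7.329258 − (+1.787e-01/-3.663e+00) = 7.378035
iter 3: u=1.610727  f(a)=+2.053e-03  f'(a)=-3.579e+00  a ← 7.378035 − (+2.053e-03/-3.579e+00) = 7.378609
iter 4: u=1.610602  f(a)=+2.782e-07  f'(a)=-3.578e+00  a ← 7.378609 − (+2.782e-07/-3.578e+00) = 7.378609
iter 5: u=1.610602  f(a)=+0.000e+00  f'(a)=-3.578e+00  a ← 7.378609 − (+0.000e+00/-3.578e+00) = 7.378609
converged: |Δa| < 1e-12 after 5 iterations
sag = a·(cosh(S/(2a)) − 1) = 7.378609·(cosh(1.610602) − 1) = 11.826397
T_max/T_min = cosh(S/(2a)) = 2.602795

a=7.379 sag=11.826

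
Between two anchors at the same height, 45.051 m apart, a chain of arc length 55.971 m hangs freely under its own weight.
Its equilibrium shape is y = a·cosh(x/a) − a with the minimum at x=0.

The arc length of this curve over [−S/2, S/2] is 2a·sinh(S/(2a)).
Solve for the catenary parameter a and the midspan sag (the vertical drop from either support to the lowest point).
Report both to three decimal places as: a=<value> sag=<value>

seed: a₀ = √(S³/(24(L−S))) = √(45.051³/(24·10.920)) = 18.678402
iter 1: u=1.205965  f(a)=+8.221e-01  f'(a)=-1.348e+00  a ← 18.678402 − (+8.221e-01/-1.348e+00) = 19.288118
iter 2: u=1.167843  f(a)=+4.197e-02  f'(a)=-1.214e+00  a ← 19.288118 − (+4.197e-02/-1.214e+00) = 19.322693
iter 3: u=1.165754  f(a)=+1.224e-04  f'(a)=-1.207e+00  a ← 19.322693 − (+1.224e-04/-1.207e+00) = 19.322795
iter 4: u=1.165748  f(a)=+1.048e-09  f'(a)=-1.207e+00  a ← 19.322795 − (+1.048e-09/-1.207e+00) = 19.322795
iter 5: u=1.165748  f(a)=-7.105e-15  f'(a)=-1.207e+00  a ← 19.322795 − (-7.105e-15/-1.207e+00) = 19.322795
converged: |Δa| < 1e-12 after 5 iterations
sag = a·(cosh(S/(2a)) − 1) = 19.322795·(cosh(1.165748) − 1) = 14.685419
T_max/T_min = cosh(S/(2a)) = 1.760005

a=19.323 sag=14.685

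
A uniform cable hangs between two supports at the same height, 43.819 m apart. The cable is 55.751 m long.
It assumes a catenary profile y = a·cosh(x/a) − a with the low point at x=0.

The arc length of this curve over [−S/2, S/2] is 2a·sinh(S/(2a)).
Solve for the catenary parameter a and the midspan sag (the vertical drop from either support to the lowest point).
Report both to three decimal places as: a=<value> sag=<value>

seed: a₀ = √(S³/(24(L−S))) = √(43.819³/(24·11.932)) = 17.140814
iter 1: u=1.278206  f(a)=+1.014e+00  f'(a)=-1.633e+00  a ← 17.140814 − (+1.014e+00/-1.633e+00) = 17.761321
iter 2: u=1.233551  f(a)=+5.764e-02  f'(a)=-1.452e+00  a ← 17.761321 − (+5.764e-02/-1.452e+00) = 17.801004
iter 3: u=1.230801  f(a)=+2.112e-04  f'(a)=-1.442e+00  a ← 17.801004 − (+2.112e-04/-1.442e+00) = 17.801150
iter 4: u=1.230791  f(a)=+2.861e-09  f'(a)=-1.442e+00  a ← 17.801150 − (+2.861e-09/-1.442e+00) = 17.801150
iter 5: u=1.230791  f(a)=+0.000e+00  f'(a)=-1.442e+00  a ← 17.801150 − (+0.000e+00/-1.442e+00) = 17.801150
converged: |Δa| < 1e-12 after 5 iterations
sag = a·(cosh(S/(2a)) − 1) = 17.801150·(cosh(1.230791) − 1) = 15.273378
T_max/T_min = cosh(S/(2a)) = 1.858000

a=17.801 sag=15.273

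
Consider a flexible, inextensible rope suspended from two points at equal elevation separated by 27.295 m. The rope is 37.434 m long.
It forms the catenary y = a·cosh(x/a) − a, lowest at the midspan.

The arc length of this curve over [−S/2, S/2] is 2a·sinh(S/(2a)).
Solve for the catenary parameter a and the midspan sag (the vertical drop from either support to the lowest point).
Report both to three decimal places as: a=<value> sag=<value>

seed: a₀ = √(S³/(24(L−S))) = √(27.295³/(24·10.139)) = 9.141584
iter 1: u=1.492903  f(a)=+1.192e+00  f'(a)=-2.754e+00  a ← 9.141584 − (+1.192e+00/-2.754e+00) = 9.574368
iter 2: u=1.425421  f(a)=+8.985e-02  f'(a)=-2.353e+00  a ← 9.574368 − (+8.985e-02/-2.353e+00) = 9.612560
iter 3: u=1.419757  f(a)=+6.029e-04  f'(a)=-2.321e+00  a ← 9.612560 − (+6.029e-04/-2.321e+00) = 9.612820
iter 4: u=1.419719  f(a)=+2.755e-08  f'(a)=-2.321e+00  a ← 9.612820 − (+2.755e-08/-2.321e+00) = 9.612820
iter 5: u=1.419719  f(a)=+0.000e+00  f'(a)=-2.321e+00  a ← 9.612820 − (+0.000e+00/-2.321e+00) = 9.612820
converged: |Δa| < 1e-12 after 5 iterations
sag = a·(cosh(S/(2a)) − 1) = 9.612820·(cosh(1.419719) − 1) = 11.428387
T_max/T_min = cosh(S/(2a)) = 2.188869

a=9.613 sag=11.428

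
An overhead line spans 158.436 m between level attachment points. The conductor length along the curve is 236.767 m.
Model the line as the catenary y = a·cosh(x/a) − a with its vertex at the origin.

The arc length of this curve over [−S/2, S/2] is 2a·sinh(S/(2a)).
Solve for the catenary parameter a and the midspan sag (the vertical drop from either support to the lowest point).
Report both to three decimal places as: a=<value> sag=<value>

a=49.080 sag=79.074

seed: a₀ = √(S³/(24(L−S))) = √(158.436³/(24·78.331)) = 45.994759
iter 1: u=1.722327  f(a)=+1.247e+01  f'(a)=-4.530e+00  a ← 45.994759 − (+1.247e+01/-4.530e+00) = 48.748515
iter 2: u=1.625034  f(a)=+1.208e+00  f'(a)=-3.691e+00  a ← 48.748515 − (+1.208e+00/-3.691e+00) = 49.075784
iter 3: u=1.614197  f(a)=+1.401e-02  f'(a)=-3.606e+00  a ← 49.075784 − (+1.401e-02/-3.606e+00) = 49.079670
iter 4: u=1.614070  f(a)=+1.934e-06  f'(a)=-3.605e+00  a ← 49.079670 − (+1.934e-06/-3.605e+00) = 49.079671
iter 5: u=1.614070  f(a)=-5.684e-14  f'(a)=-3.605e+00  a ← 49.079671 − (-5.684e-14/-3.605e+00) = 49.079671
converged: |Δa| < 1e-12 after 5 iterations
sag = a·(cosh(S/(2a)) − 1) = 49.079671·(cosh(1.614070) − 1) = 79.074405
T_max/T_min = cosh(S/(2a)) = 2.611144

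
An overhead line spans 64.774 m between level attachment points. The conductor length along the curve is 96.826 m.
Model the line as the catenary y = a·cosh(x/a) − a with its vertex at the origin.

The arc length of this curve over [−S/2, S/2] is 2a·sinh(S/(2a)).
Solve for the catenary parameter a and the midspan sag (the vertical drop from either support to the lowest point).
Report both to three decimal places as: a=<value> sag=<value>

seed: a₀ = √(S³/(24(L−S))) = √(64.774³/(24·32.052)) = 18.796106
iter 1: u=1.723070  f(a)=+5.109e+00  f'(a)=-4.537e+00  a ← 18.796106 − (+5.109e+00/-4.537e+00) = 19.922223
iter 2: u=1.625672  f(a)=+4.951e-01  f'(a)=-3.696e+00  a ← 19.922223 − (+4.951e-01/-3.696e+00) = 20.056177
iter 3: u=1.614814  f(a)=+5.753e-03  f'(a)=-3.611e+00  a ← 20.056177 − (+5.753e-03/-3.611e+00) = 20.057770
iter 4: u=1.614686  f(a)=+7.965e-07  f'(a)=-3.610e+00  a ← 20.057770 − (+7.965e-07/-3.610e+00) = 20.057770
iter 5: u=1.614686  f(a)=+0.000e+00  f'(a)=-3.610e+00  a ← 20.057770 − (+0.000e+00/-3.610e+00) = 20.057770
converged: |Δa| < 1e-12 after 5 iterations
sag = a·(cosh(S/(2a)) − 1) = 20.057770·(cosh(1.614686) − 1) = 32.345786
T_max/T_min = cosh(S/(2a)) = 2.612631

a=20.058 sag=32.346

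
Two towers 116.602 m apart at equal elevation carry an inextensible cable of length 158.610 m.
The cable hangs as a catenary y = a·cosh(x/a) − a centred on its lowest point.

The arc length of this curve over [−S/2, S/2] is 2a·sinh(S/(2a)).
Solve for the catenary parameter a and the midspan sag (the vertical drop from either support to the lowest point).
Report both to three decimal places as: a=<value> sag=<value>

seed: a₀ = √(S³/(24(L−S))) = √(116.602³/(24·42.008)) = 39.654034
iter 1: u=1.470241  f(a)=+4.781e+00  f'(a)=-2.614e+00  a ← 39.654034 − (+4.781e+00/-2.614e+00) = 41.483397
iter 2: u=1.405406  f(a)=+3.508e-01  f'(a)=-2.243e+00  a ← 41.483397 − (+3.508e-01/-2.243e+00) = 41.639784
iter 3: u=1.400127  f(a)=+2.218e-03  f'(a)=-2.215e+00  a ← 41.639784 − (+2.218e-03/-2.215e+00) = 41.640785
iter 4: u=1.400094  f(a)=+8.996e-08  f'(a)=-2.214e+00  a ← 41.640785 − (+8.996e-08/-2.214e+00) = 41.640785
iter 5: u=1.400094  f(a)=+2.842e-14  f'(a)=-2.214e+00  a ← 41.640785 − (+2.842e-14/-2.214e+00) = 41.640785
converged: |Δa| < 1e-12 after 5 iterations
sag = a·(cosh(S/(2a)) − 1) = 41.640785·(cosh(1.400094) − 1) = 47.931744
T_max/T_min = cosh(S/(2a)) = 2.151077

a=41.641 sag=47.932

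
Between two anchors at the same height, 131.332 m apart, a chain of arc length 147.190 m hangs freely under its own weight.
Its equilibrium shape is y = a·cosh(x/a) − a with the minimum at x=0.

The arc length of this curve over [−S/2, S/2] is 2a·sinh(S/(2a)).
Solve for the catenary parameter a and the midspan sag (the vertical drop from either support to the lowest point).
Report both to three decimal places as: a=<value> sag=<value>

seed: a₀ = √(S³/(24(L−S))) = √(131.332³/(24·15.858)) = 77.148238
iter 1: u=0.851167  f(a)=+5.845e-01  f'(a)=-4.417e-01  a ← 77.148238 − (+5.845e-01/-4.417e-01) = 78.471519
iter 2: u=0.836813  f(a)=+1.538e-02  f'(a)=-4.187e-01  a ← 78.471519 − (+1.538e-02/-4.187e-01) = 78.508243
iter 3: u=0.836422  f(a)=+1.128e-05  f'(a)=-4.181e-01  a ← 78.508243 − (+1.128e-05/-4.181e-01) = 78.508270
iter 4: u=0.836421  f(a)=+6.054e-12  f'(a)=-4.181e-01  a ← 78.508270 − (+6.054e-12/-4.181e-01) = 78.508270
converged: |Δa| < 1e-12 after 4 iterations
sag = a·(cosh(S/(2a)) − 1) = 78.508270·(cosh(0.836421) − 1) = 29.101081
T_max/T_min = cosh(S/(2a)) = 1.370675

a=78.508 sag=29.101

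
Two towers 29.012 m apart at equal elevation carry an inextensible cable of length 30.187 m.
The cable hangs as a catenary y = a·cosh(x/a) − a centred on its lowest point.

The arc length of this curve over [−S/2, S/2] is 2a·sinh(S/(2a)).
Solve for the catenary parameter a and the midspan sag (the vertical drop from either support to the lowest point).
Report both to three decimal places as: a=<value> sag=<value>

seed: a₀ = √(S³/(24(L−S))) = √(29.012³/(24·1.175)) = 29.426726
iter 1: u=0.492953  f(a)=+1.436e-02  f'(a)=-8.182e-02  a ← 29.426726 − (+1.436e-02/-8.182e-02) = 29.602232
iter 2: u=0.490031  f(a)=+1.295e-04  f'(a)=-8.035e-02  a ← 29.602232 − (+1.295e-04/-8.035e-02) = 29.603843
iter 3: u=0.490004  f(a)=+1.074e-08  f'(a)=-8.033e-02  a ← 29.603843 − (+1.074e-08/-8.033e-02) = 29.603843
iter 4: u=0.490004  f(a)=+0.000e+00  f'(a)=-8.033e-02  a ← 29.603843 − (+0.000e+00/-8.033e-02) = 29.603843
converged: |Δa| < 1e-12 after 4 iterations
sag = a·(cosh(S/(2a)) − 1) = 29.603843·(cosh(0.490004) − 1) = 3.625681
T_max/T_min = cosh(S/(2a)) = 1.122473

a=29.604 sag=3.626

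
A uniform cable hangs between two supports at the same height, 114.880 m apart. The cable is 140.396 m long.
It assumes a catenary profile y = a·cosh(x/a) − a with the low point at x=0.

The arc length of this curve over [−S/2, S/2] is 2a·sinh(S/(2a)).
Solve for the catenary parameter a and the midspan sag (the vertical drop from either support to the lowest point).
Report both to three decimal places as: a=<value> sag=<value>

a=51.337 sag=35.630

seed: a₀ = √(S³/(24(L−S))) = √(114.880³/(24·25.516)) = 49.757061
iter 1: u=1.154409  f(a)=+1.755e+00  f'(a)=-1.169e+00  a ← 49.757061 − (+1.755e+00/-1.169e+00) = 51.258522
iter 2: u=1.120594  f(a)=+8.258e-02  f'(a)=-1.061e+00  a ← 51.258522 − (+8.258e-02/-1.061e+00) = 51.336330
iter 3: u=1.118896  f(a)=+2.028e-04  f'(a)=-1.056e+00  a ← 51.336330 − (+2.028e-04/-1.056e+00) = 51.336522
iter 4: u=1.118892  f(a)=+1.229e-09  f'(a)=-1.056e+00  a ← 51.336522 − (+1.229e-09/-1.056e+00) = 51.336522
iter 5: u=1.118892  f(a)=+2.842e-14  f'(a)=-1.056e+00  a ← 51.336522 − (+2.842e-14/-1.056e+00) = 51.336522
converged: |Δa| < 1e-12 after 5 iterations
sag = a·(cosh(S/(2a)) − 1) = 51.336522·(cosh(1.118892) − 1) = 35.630125
T_max/T_min = cosh(S/(2a)) = 1.694050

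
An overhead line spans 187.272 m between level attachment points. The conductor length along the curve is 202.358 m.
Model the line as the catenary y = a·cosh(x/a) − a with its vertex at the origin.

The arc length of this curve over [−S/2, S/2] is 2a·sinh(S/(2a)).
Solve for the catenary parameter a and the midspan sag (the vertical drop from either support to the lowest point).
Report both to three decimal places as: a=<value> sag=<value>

a=136.282 sag=33.453

seed: a₀ = √(S³/(24(L−S))) = √(187.272³/(24·15.086)) = 134.684184
iter 1: u=0.695226  f(a)=+3.688e-01  f'(a)=-2.350e-01  a ← 134.684184 − (+3.688e-01/-2.350e-01) = 136.253331
iter 2: u=0.687220  f(a)=+6.544e-03  f'(a)=-2.268e-01  a ← 136.253331 − (+6.544e-03/-2.268e-01) = 136.282191
iter 3: u=0.687074  f(a)=+2.143e-06  f'(a)=-2.266e-01  a ← 136.282191 − (+2.143e-06/-2.266e-01) = 136.282200
iter 4: u=0.687074  f(a)=+1.990e-13  f'(a)=-2.266e-01  a ← 136.282200 − (+1.990e-13/-2.266e-01) = 136.282200
converged: |Δa| < 1e-12 after 4 iterations
sag = a·(cosh(S/(2a)) − 1) = 136.282200·(cosh(0.687074) − 1) = 33.452970
T_max/T_min = cosh(S/(2a)) = 1.245468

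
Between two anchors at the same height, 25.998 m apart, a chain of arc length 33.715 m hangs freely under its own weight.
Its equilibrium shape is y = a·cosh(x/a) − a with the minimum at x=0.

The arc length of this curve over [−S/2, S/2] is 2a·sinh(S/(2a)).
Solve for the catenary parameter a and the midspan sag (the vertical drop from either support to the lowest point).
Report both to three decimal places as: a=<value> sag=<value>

a=10.148 sag=9.529

seed: a₀ = √(S³/(24(L−S))) = √(25.998³/(24·7.717)) = 9.740473
iter 1: u=1.334535  f(a)=+7.171e-01  f'(a)=-1.885e+00  a ← 9.740473 − (+7.171e-01/-1.885e+00) = 10.120823
iter 2: u=1.284382  f(a)=+4.414e-02  f'(a)=-1.660e+00  a ← 10.120823 − (+4.414e-02/-1.660e+00) = 10.147418
iter 3: u=1.281016  f(a)=+1.915e-04  f'(a)=-1.645e+00  a ← 10.147418 − (+1.915e-04/-1.645e+00) = 10.147535
iter 4: u=1.281001  f(a)=+3.640e-09  f'(a)=-1.645e+00  a ← 10.147535 − (+3.640e-09/-1.645e+00) = 10.147535
iter 5: u=1.281001  f(a)=-7.105e-15  f'(a)=-1.645e+00  a ← 10.147535 − (-7.105e-15/-1.645e+00) = 10.147535
converged: |Δa| < 1e-12 after 5 iterations
sag = a·(cosh(S/(2a)) − 1) = 10.147535·(cosh(1.281001) − 1) = 9.528536
T_max/T_min = cosh(S/(2a)) = 1.939000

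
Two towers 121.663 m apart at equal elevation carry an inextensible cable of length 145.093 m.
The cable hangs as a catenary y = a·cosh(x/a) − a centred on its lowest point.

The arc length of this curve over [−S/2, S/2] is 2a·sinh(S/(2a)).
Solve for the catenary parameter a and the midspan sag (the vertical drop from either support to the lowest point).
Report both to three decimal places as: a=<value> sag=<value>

a=58.158 sag=34.822

seed: a₀ = √(S³/(24(L−S))) = √(121.663³/(24·23.430)) = 56.590824
iter 1: u=1.074936  f(a)=+1.391e+00  f'(a)=-9.278e-01  a ← 56.590824 − (+1.391e+00/-9.278e-01) = 58.090665
iter 2: u=1.047182  f(a)=+5.724e-02  f'(a)=-8.529e-01  a ← 58.090665 − (+5.724e-02/-8.529e-01) = 58.157778
iter 3: u=1.045974  f(a)=+1.061e-04  f'(a)=-8.497e-01  a ← 58.157778 − (+1.061e-04/-8.497e-01) = 58.157903
iter 4: u=1.045971  f(a)=+3.656e-10  f'(a)=-8.497e-01  a ← 58.157903 − (+3.656e-10/-8.497e-01) = 58.157903
iter 5: u=1.045971  f(a)=+0.000e+00  f'(a)=-8.497e-01  a ← 58.157903 − (+0.000e+00/-8.497e-01) = 58.157903
converged: |Δa| < 1e-12 after 5 iterations
sag = a·(cosh(S/(2a)) − 1) = 58.157903·(cosh(1.045971) − 1) = 34.822398
T_max/T_min = cosh(S/(2a)) = 1.598756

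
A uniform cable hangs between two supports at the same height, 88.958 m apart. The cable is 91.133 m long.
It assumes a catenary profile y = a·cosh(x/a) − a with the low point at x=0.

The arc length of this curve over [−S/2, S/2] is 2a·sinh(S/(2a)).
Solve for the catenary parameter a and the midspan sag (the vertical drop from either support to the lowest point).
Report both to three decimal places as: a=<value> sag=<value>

a=116.553 sag=8.591

seed: a₀ = √(S³/(24(L−S))) = √(88.958³/(24·2.175)) = 116.129422
iter 1: u=0.383012  f(a)=+1.601e-02  f'(a)=-3.801e-02  a ← 116.129422 − (+1.601e-02/-3.801e-02) = 116.550602
iter 2: u=0.381628  f(a)=+8.751e-05  f'(a)=-3.760e-02  a ← 116.550602 − (+8.751e-05/-3.760e-02) = 116.552929
iter 3: u=0.381621  f(a)=+2.647e-09  f'(a)=-3.759e-02  a ← 116.552929 − (+2.647e-09/-3.759e-02) = 116.552929
iter 4: u=0.381621  f(a)=+0.000e+00  f'(a)=-3.759e-02  a ← 116.552929 − (+0.000e+00/-3.759e-02) = 116.552929
converged: |Δa| < 1e-12 after 4 iterations
sag = a·(cosh(S/(2a)) − 1) = 116.552929·(cosh(0.381621) − 1) = 8.590553
T_max/T_min = cosh(S/(2a)) = 1.073705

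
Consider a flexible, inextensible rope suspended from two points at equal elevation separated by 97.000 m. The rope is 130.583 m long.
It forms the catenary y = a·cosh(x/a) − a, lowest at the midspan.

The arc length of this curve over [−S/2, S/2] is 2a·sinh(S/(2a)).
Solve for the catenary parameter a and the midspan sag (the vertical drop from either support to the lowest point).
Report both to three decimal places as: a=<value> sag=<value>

a=35.275 sag=38.936

seed: a₀ = √(S³/(24(L−S))) = √(97.000³/(24·33.583)) = 33.650555
iter 1: u=1.441284  f(a)=+3.666e+00  f'(a)=-2.443e+00  a ← 33.650555 − (+3.666e+00/-2.443e+00) = 35.151298
iter 2: u=1.379750  f(a)=+2.595e-01  f'(a)=-2.108e+00  a ← 35.151298 − (+2.595e-01/-2.108e+00) = 35.274398
iter 3: u=1.374935  f(a)=+1.519e-03  f'(a)=-2.083e+00  a ← 35.274398 − (+1.519e-03/-2.083e+00) = 35.275127
iter 4: u=1.374906  f(a)=+5.276e-08  f'(a)=-2.083e+00  a ← 35.275127 − (+5.276e-08/-2.083e+00) = 35.275127
iter 5: u=1.374906  f(a)=+2.842e-14  f'(a)=-2.083e+00  a ← 35.275127 − (+2.842e-14/-2.083e+00) = 35.275127
converged: |Δa| < 1e-12 after 5 iterations
sag = a·(cosh(S/(2a)) − 1) = 35.275127·(cosh(1.374906) − 1) = 38.936156
T_max/T_min = cosh(S/(2a)) = 2.103785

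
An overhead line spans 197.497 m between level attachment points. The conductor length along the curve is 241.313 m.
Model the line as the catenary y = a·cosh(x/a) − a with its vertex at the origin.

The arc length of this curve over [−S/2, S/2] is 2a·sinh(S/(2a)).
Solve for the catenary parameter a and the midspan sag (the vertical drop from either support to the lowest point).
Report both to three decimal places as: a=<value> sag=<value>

seed: a₀ = √(S³/(24(L−S))) = √(197.497³/(24·43.816)) = 85.589161
iter 1: u=1.153750  f(a)=+3.010e+00  f'(a)=-1.167e+00  a ← 85.589161 − (+3.010e+00/-1.167e+00) = 88.169222
iter 2: u=1.119988  f(a)=+1.415e-01  f'(a)=-1.059e+00  a ← 88.169222 − (+1.415e-01/-1.059e+00) = 88.302768
iter 3: u=1.118295  f(a)=+3.467e-04  f'(a)=-1.054e+00  a ← 88.302768 − (+3.467e-04/-1.054e+00) = 88.303097
iter 4: u=1.118290  f(a)=+2.092e-09  f'(a)=-1.054e+00  a ← 88.303097 − (+2.092e-09/-1.054e+00) = 88.303097
iter 5: u=1.118290  f(a)=-2.842e-14  f'(a)=-1.054e+00  a ← 88.303097 − (-2.842e-14/-1.054e+00) = 88.303097
converged: |Δa| < 1e-12 after 5 iterations
sag = a·(cosh(S/(2a)) − 1) = 88.303097·(cosh(1.118290) − 1) = 61.214220
T_max/T_min = cosh(S/(2a)) = 1.693228

a=88.303 sag=61.214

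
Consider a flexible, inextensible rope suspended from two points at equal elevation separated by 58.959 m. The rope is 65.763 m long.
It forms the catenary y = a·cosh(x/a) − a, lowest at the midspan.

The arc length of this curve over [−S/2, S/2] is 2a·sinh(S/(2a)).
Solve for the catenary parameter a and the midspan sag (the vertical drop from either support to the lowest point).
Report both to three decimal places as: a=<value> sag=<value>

a=36.025 sag=12.750

seed: a₀ = √(S³/(24(L−S))) = √(58.959³/(24·6.804)) = 35.427246
iter 1: u=0.832114  f(a)=+2.395e-01  f'(a)=-4.114e-01  a ← 35.427246 − (+2.395e-01/-4.114e-01) = 36.009393
iter 2: u=0.818661  f(a)=+6.030e-03  f'(a)=-3.909e-01  a ← 36.009393 − (+6.030e-03/-3.909e-01) = 36.024820
iter 3: u=0.818311  f(a)=+4.043e-06  f'(a)=-3.904e-01  a ← 36.024820 − (+4.043e-06/-3.904e-01) = 36.024831
iter 4: u=0.818311  f(a)=+1.805e-12  f'(a)=-3.904e-01  a ← 36.024831 − (+1.805e-12/-3.904e-01) = 36.024831
converged: |Δa| < 1e-12 after 4 iterations
sag = a·(cosh(S/(2a)) − 1) = 36.024831·(cosh(0.818311) − 1) = 12.749973
T_max/T_min = cosh(S/(2a)) = 1.353922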